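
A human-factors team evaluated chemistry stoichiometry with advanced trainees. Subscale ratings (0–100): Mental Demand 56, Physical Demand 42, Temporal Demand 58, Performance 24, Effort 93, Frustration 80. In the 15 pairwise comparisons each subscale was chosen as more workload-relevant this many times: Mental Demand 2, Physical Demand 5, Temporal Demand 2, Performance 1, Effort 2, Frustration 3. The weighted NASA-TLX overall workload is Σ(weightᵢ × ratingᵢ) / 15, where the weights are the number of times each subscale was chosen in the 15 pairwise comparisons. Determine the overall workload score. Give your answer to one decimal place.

59.2

The tallies are the weights (they sum to 15).
Weighted sum = 2·56 + 5·42 + 2·58 + 1·24 + 2·93 + 3·80
            = 112 + 210 + 116 + 24 + 186 + 240 = 888.
Overall workload = 888 / 15 = 59.2000 ≈ 59.2.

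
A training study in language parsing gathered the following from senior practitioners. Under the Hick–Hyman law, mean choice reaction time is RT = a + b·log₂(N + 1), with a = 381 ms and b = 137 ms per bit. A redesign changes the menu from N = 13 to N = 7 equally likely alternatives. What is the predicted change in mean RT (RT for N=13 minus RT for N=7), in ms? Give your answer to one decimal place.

110.6

RT(13) = 381 + 137·log₂(14) = 381 + 137·3.8074 = 902.6138 ms.
RT(7) = 381 + 137·log₂(8) = 381 + 137·3.0000 = 792.0000 ms.
Difference = 902.6138 − 792.0000 = 110.6138 ≈ 110.6 ms.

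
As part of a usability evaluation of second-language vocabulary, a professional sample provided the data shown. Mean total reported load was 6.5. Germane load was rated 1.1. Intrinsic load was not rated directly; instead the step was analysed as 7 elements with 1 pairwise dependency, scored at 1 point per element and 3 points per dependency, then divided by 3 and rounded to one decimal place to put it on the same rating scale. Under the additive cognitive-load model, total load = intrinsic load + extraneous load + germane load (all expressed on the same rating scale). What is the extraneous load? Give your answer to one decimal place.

2.1

Intrinsic (element-interactivity): (7 × 1 + 1 × 3) / 3 = 10 / 3 = 3.3333 → 3.3.
extraneous load = total − intrinsic − germane
             = 6.5 − 3.3 − 1.1 = 2.1.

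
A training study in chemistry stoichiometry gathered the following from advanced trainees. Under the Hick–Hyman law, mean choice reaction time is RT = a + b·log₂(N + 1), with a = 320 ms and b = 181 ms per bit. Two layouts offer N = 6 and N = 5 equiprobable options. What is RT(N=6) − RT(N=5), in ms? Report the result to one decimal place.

40.3

RT(6) = 320 + 181·log₂(7) = 320 + 181·2.8074 = 828.1394 ms.
RT(5) = 320 + 181·log₂(6) = 320 + 181·2.5850 = 787.8850 ms.
Difference = 828.1394 − 787.8850 = 40.2544 ≈ 40.3 ms.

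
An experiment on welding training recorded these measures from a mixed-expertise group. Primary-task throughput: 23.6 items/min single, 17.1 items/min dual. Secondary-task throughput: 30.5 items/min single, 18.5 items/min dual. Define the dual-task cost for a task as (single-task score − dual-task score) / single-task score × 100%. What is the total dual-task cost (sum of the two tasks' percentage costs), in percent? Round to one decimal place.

Primary cost = (23.6 − 17.1) / 23.6 × 100% = 27.5424%.
Secondary cost = (30.5 − 18.5) / 30.5 × 100% = 39.3443%.
Total = 27.5424% + 39.3443% = 66.8867% ≈ 66.9%.

66.9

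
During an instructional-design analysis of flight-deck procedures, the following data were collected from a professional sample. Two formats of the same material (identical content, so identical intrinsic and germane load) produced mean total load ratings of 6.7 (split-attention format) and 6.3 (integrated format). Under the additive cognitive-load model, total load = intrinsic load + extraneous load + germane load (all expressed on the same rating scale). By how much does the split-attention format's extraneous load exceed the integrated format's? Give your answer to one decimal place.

0.4

Intrinsic and germane load are equal across formats, so the difference in total load equals the difference in extraneous load.
Extraneous-load difference = 6.7 − 6.3 = 0.4.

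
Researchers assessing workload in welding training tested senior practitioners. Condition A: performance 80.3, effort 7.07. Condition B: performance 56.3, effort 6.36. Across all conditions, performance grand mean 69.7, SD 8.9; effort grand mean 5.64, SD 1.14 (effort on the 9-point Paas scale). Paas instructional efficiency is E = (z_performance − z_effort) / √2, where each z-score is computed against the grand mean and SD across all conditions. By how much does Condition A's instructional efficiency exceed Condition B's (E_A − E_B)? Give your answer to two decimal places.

Condition A: z_P = (80.3 − 69.7)/8.9 = 1.1910; z_E = (7.07 − 5.64)/1.14 = 1.2544; E_A = (1.1910 − 1.2544)/√2 = -0.0448.
Condition B: z_P = (56.3 − 69.7)/8.9 = -1.5056; z_E = (6.36 − 5.64)/1.14 = 0.6316; E_B = (-1.5056 − 0.6316)/√2 = -1.5112.
E_A − E_B = -0.0448 − (-1.5112) = 1.4664 ≈ 1.47.

1.47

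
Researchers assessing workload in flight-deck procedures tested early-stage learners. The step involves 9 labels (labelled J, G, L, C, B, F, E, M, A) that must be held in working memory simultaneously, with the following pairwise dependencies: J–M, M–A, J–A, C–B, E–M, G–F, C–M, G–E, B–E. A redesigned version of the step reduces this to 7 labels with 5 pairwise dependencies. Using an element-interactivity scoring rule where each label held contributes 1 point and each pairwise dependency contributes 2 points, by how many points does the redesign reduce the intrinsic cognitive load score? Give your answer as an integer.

Original: 9 × 1 + 9 × 2 = 9 + 18 = 27.
Redesigned: 7 × 1 + 5 × 2 = 7 + 10 = 17.
Reduction = 27 − 17 = 10.

10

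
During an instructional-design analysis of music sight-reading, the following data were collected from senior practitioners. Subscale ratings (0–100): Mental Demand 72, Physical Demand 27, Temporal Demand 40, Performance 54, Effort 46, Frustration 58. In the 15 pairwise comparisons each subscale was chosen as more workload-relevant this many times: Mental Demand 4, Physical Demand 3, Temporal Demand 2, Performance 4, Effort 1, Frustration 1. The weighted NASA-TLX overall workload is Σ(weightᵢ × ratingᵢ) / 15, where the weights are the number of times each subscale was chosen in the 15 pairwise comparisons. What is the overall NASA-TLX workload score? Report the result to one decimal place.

51.3

The tallies are the weights (they sum to 15).
Weighted sum = 4·72 + 3·27 + 2·40 + 4·54 + 1·46 + 1·58
            = 288 + 81 + 80 + 216 + 46 + 58 = 769.
Overall workload = 769 / 15 = 51.2667 ≈ 51.3.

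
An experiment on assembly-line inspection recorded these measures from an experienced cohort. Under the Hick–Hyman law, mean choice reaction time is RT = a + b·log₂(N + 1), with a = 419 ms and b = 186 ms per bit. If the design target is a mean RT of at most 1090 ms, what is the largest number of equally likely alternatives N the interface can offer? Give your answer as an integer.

Set 419 + 186·log₂(N + 1) ≤ 1090.
log₂(N + 1) ≤ (1090 − 419) / 186 = 3.6075.
N + 1 ≤ 2^3.6075 = 12.1889.
N ≤ 11.1889, so the largest integer N is 11.

11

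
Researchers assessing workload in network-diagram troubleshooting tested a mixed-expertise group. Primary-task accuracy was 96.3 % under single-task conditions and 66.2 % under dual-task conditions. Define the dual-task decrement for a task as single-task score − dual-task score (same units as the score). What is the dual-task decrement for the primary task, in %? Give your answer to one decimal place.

Decrement = 96.3 − 66.2 = 30.1000 % ≈ 30.1 %.

30.1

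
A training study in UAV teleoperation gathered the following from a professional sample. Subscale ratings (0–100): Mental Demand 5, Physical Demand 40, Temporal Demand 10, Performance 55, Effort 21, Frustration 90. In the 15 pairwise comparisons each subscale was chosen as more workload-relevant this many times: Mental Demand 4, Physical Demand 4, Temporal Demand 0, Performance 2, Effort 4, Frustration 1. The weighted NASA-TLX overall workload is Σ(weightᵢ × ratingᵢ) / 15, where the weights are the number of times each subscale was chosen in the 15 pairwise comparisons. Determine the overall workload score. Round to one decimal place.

30.9

The tallies are the weights (they sum to 15).
Weighted sum = 4·5 + 4·40 + 0·10 + 2·55 + 4·21 + 1·90
            = 20 + 160 + 0 + 110 + 84 + 90 = 464.
Overall workload = 464 / 15 = 30.9333 ≈ 30.9.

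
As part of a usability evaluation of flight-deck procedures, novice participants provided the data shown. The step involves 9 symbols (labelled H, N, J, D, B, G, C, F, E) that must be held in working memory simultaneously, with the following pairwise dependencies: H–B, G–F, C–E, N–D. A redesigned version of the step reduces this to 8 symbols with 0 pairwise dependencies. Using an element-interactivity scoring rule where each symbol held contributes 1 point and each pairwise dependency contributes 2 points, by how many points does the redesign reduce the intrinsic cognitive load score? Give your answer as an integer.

9

Original: 9 × 1 + 4 × 2 = 9 + 8 = 17.
Redesigned: 8 × 1 + 0 × 2 = 8 + 0 = 8.
Reduction = 17 − 8 = 9.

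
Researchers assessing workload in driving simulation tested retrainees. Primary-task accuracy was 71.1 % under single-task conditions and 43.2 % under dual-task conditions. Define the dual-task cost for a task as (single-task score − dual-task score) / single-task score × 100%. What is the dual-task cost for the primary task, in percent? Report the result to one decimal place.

Cost = (71.1 − 43.2) / 71.1 × 100%
     = 27.9000 / 71.1 × 100% = 39.2405%.
≈ 39.2%.

39.2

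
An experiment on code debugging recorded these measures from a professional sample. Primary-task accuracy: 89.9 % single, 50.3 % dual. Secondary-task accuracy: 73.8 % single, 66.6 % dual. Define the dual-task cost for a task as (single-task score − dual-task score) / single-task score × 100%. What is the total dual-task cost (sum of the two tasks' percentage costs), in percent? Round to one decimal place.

Primary cost = (89.9 − 50.3) / 89.9 × 100% = 44.0489%.
Secondary cost = (73.8 − 66.6) / 73.8 × 100% = 9.7561%.
Total = 44.0489% + 9.7561% = 53.8050% ≈ 53.8%.

53.8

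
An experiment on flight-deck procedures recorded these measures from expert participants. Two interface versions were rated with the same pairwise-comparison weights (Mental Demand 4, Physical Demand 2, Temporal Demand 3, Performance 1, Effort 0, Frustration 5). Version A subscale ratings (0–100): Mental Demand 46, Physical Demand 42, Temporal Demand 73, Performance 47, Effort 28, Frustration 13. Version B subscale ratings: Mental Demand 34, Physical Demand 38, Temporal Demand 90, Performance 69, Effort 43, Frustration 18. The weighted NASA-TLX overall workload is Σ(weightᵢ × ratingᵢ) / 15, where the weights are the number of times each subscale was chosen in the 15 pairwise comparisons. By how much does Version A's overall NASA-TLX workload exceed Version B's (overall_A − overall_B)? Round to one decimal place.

Version A weighted sum = 4·46 + 2·42 + 3·73 + 1·47 + 0·28 + 5·13 = 184 + 84 + 219 + 47 + 0 + 65 = 599; overall_A = 599/15 = 39.9333.
Version B weighted sum = 4·34 + 2·38 + 3·90 + 1·69 + 0·43 + 5·18 = 136 + 76 + 270 + 69 + 0 + 90 = 641; overall_B = 641/15 = 42.7333.
Difference = 39.9333 − 42.7333 = -2.8000 ≈ -2.8.

-2.8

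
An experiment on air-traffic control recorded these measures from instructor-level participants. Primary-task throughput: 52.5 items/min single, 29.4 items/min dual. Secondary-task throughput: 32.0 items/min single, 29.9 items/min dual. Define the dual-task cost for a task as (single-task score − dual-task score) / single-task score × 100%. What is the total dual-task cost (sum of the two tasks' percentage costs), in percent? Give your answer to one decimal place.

Primary cost = (52.5 − 29.4) / 52.5 × 100% = 44.0000%.
Secondary cost = (32.0 − 29.9) / 32.0 × 100% = 6.5625%.
Total = 44.0000% + 6.5625% = 50.5625% ≈ 50.6%.

50.6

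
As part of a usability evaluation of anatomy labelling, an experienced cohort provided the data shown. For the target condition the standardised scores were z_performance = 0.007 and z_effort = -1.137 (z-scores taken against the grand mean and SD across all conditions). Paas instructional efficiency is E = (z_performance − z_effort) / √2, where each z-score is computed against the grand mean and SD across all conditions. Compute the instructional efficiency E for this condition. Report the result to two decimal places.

0.81

z_P − z_E = 0.007 − (-1.137) = 1.1440.
E = 1.1440 / √2 = 1.1440 / 1.41421 = 0.8089 ≈ 0.81.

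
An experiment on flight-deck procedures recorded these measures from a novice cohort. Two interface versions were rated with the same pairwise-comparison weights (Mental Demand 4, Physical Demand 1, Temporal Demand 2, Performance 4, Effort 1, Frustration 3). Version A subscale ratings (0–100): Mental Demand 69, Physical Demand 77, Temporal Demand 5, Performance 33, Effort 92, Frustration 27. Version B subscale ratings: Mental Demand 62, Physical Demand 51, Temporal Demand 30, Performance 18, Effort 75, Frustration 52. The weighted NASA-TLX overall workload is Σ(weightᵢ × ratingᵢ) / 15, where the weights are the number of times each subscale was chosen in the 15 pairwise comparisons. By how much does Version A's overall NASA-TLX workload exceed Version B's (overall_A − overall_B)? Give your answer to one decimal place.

Version A weighted sum = 4·69 + 1·77 + 2·5 + 4·33 + 1·92 + 3·27 = 276 + 77 + 10 + 132 + 92 + 81 = 668; overall_A = 668/15 = 44.5333.
Version B weighted sum = 4·62 + 1·51 + 2·30 + 4·18 + 1·75 + 3·52 = 248 + 51 + 60 + 72 + 75 + 156 = 662; overall_B = 662/15 = 44.1333.
Difference = 44.5333 − 44.1333 = 0.4000 ≈ 0.4.

0.4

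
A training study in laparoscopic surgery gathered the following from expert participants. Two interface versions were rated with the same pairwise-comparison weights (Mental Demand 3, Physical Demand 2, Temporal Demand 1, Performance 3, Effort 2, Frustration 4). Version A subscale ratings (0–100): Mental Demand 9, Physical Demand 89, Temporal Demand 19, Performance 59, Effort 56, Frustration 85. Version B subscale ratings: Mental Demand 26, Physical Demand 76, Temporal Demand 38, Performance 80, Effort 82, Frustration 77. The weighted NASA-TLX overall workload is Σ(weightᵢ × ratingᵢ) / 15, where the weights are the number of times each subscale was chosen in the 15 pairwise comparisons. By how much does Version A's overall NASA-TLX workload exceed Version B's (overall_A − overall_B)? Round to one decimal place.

Version A weighted sum = 3·9 + 2·89 + 1·19 + 3·59 + 2·56 + 4·85 = 27 + 178 + 19 + 177 + 112 + 340 = 853; overall_A = 853/15 = 56.8667.
Version B weighted sum = 3·26 + 2·76 + 1·38 + 3·80 + 2·82 + 4·77 = 78 + 152 + 38 + 240 + 164 + 308 = 980; overall_B = 980/15 = 65.3333.
Difference = 56.8667 − 65.3333 = -8.4666 ≈ -8.5.

-8.5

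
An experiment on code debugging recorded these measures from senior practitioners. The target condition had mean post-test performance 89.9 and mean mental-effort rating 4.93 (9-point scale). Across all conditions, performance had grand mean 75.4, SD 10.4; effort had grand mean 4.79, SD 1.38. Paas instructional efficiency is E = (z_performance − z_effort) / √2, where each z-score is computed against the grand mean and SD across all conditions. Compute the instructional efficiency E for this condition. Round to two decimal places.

0.91

z_performance = (89.9 − 75.4) / 10.4 = 14.5000 / 10.4 = 1.3942.
z_effort = (4.93 − 4.79) / 1.38 = 0.1400 / 1.38 = 0.1014.
z_P − z_E = 1.3942 − 0.1014 = 1.2928.
E = 1.2928 / √2 = 1.2928 / 1.41421 = 0.9141 ≈ 0.91.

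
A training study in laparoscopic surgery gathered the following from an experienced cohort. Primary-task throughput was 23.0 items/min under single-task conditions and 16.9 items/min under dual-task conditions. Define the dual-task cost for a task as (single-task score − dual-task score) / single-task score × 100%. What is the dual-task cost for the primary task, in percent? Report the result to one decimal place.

Cost = (23.0 − 16.9) / 23.0 × 100%
     = 6.1000 / 23.0 × 100% = 26.5217%.
≈ 26.5%.

26.5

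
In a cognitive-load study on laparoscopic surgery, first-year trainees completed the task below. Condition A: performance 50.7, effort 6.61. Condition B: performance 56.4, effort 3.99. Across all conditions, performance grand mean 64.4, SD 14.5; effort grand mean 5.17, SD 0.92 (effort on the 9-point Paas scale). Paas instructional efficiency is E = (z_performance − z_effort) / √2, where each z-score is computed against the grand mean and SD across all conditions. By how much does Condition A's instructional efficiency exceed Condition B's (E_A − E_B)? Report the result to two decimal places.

Condition A: z_P = (50.7 − 64.4)/14.5 = -0.9448; z_E = (6.61 − 5.17)/0.92 = 1.5652; E_A = (-0.9448 − 1.5652)/√2 = -1.7748.
Condition B: z_P = (56.4 − 64.4)/14.5 = -0.5517; z_E = (3.99 − 5.17)/0.92 = -1.2826; E_B = (-0.5517 − (-1.2826))/√2 = 0.5168.
E_A − E_B = -1.7748 − 0.5168 = -2.2916 ≈ -2.29.

-2.29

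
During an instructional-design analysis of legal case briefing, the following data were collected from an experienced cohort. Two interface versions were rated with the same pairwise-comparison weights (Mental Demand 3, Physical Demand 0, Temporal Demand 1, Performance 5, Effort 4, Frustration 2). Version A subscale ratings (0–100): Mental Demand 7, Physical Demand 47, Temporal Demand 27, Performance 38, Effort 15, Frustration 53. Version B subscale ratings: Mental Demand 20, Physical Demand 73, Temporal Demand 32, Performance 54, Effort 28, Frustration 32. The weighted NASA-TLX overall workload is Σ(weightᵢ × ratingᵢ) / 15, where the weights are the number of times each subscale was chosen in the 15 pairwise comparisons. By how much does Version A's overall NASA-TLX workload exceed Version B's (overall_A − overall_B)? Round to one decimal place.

Version A weighted sum = 3·7 + 0·47 + 1·27 + 5·38 + 4·15 + 2·53 = 21 + 0 + 27 + 190 + 60 + 106 = 404; overall_A = 404/15 = 26.9333.
Version B weighted sum = 3·20 + 0·73 + 1·32 + 5·54 + 4·28 + 2·32 = 60 + 0 + 32 + 270 + 112 + 64 = 538; overall_B = 538/15 = 35.8667.
Difference = 26.9333 − 35.8667 = -8.9334 ≈ -8.9.

-8.9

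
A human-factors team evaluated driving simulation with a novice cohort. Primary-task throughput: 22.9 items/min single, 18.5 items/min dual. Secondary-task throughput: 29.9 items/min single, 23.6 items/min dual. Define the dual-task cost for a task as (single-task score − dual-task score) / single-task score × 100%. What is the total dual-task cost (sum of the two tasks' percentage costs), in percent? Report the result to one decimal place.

40.3

Primary cost = (22.9 − 18.5) / 22.9 × 100% = 19.2140%.
Secondary cost = (29.9 − 23.6) / 29.9 × 100% = 21.0702%.
Total = 19.2140% + 21.0702% = 40.2842% ≈ 40.3%.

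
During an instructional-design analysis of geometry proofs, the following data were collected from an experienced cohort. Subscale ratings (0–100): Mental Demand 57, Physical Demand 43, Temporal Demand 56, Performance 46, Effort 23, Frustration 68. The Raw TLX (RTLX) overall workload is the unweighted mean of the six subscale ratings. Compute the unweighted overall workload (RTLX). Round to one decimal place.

48.8

Sum of ratings = 57 + 43 + 56 + 46 + 23 + 68 = 293.
RTLX = 293 / 6 = 48.8333 ≈ 48.8.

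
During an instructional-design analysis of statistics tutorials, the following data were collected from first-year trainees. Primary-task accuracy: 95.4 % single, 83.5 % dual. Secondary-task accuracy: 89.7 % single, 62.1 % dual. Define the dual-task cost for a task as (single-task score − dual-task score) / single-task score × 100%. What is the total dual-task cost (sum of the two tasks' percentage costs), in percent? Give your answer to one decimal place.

43.2

Primary cost = (95.4 − 83.5) / 95.4 × 100% = 12.4738%.
Secondary cost = (89.7 − 62.1) / 89.7 × 100% = 30.7692%.
Total = 12.4738% + 30.7692% = 43.2430% ≈ 43.2%.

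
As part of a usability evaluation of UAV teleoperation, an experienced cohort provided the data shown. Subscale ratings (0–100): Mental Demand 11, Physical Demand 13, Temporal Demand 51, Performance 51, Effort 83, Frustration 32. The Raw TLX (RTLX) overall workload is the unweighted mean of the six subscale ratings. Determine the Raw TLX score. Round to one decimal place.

40.2

Sum of ratings = 11 + 13 + 51 + 51 + 83 + 32 = 241.
RTLX = 241 / 6 = 40.1667 ≈ 40.2.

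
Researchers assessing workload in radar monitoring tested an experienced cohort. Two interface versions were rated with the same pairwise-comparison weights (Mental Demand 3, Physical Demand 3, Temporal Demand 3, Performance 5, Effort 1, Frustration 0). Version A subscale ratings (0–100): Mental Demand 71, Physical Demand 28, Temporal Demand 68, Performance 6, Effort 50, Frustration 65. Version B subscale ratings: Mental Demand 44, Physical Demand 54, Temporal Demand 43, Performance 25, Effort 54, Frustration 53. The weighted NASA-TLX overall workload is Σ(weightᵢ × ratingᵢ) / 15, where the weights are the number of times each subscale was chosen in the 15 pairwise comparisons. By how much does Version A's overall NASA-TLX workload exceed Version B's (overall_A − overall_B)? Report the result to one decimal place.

-1.4

Version A weighted sum = 3·71 + 3·28 + 3·68 + 5·6 + 1·50 + 0·65 = 213 + 84 + 204 + 30 + 50 + 0 = 581; overall_A = 581/15 = 38.7333.
Version B weighted sum = 3·44 + 3·54 + 3·43 + 5·25 + 1·54 + 0·53 = 132 + 162 + 129 + 125 + 54 + 0 = 602; overall_B = 602/15 = 40.1333.
Difference = 38.7333 − 40.1333 = -1.4000 ≈ -1.4.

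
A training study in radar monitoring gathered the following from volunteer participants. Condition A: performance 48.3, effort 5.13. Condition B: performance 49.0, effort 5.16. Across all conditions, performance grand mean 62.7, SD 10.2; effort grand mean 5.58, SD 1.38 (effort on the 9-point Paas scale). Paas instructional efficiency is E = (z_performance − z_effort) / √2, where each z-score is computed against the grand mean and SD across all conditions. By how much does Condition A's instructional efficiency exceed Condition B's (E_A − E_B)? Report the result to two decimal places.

-0.03

Condition A: z_P = (48.3 − 62.7)/10.2 = -1.4118; z_E = (5.13 − 5.58)/1.38 = -0.3261; E_A = (-1.4118 − (-0.3261))/√2 = -0.7677.
Condition B: z_P = (49.0 − 62.7)/10.2 = -1.3431; z_E = (5.16 − 5.58)/1.38 = -0.3043; E_B = (-1.3431 − (-0.3043))/√2 = -0.7345.
E_A − E_B = -0.7677 − (-0.7345) = -0.0332 ≈ -0.03.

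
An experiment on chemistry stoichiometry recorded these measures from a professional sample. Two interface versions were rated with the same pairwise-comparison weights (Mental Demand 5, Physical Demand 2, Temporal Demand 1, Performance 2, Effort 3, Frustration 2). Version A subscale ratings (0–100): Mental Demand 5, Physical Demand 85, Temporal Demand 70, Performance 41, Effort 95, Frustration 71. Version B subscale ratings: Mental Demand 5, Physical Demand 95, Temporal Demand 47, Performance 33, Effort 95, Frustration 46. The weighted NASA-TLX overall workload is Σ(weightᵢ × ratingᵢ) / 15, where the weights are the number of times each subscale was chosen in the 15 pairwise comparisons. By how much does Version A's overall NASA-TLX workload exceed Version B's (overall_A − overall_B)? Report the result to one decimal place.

4.6

Version A weighted sum = 5·5 + 2·85 + 1·70 + 2·41 + 3·95 + 2·71 = 25 + 170 + 70 + 82 + 285 + 142 = 774; overall_A = 774/15 = 51.6000.
Version B weighted sum = 5·5 + 2·95 + 1·47 + 2·33 + 3·95 + 2·46 = 25 + 190 + 47 + 66 + 285 + 92 = 705; overall_B = 705/15 = 47.0000.
Difference = 51.6000 − 47.0000 = 4.6000 ≈ 4.6.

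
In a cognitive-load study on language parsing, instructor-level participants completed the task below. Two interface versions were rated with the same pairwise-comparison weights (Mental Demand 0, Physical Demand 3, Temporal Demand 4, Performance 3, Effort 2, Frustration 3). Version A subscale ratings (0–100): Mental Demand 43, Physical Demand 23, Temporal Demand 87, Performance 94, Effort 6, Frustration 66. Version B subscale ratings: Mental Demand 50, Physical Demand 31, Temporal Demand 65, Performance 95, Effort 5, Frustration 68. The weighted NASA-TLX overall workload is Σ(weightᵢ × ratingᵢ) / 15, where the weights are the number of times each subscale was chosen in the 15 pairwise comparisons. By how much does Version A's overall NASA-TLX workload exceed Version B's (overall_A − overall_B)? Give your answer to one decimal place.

3.8

Version A weighted sum = 0·43 + 3·23 + 4·87 + 3·94 + 2·6 + 3·66 = 0 + 69 + 348 + 282 + 12 + 198 = 909; overall_A = 909/15 = 60.6000.
Version B weighted sum = 0·50 + 3·31 + 4·65 + 3·95 + 2·5 + 3·68 = 0 + 93 + 260 + 285 + 10 + 204 = 852; overall_B = 852/15 = 56.8000.
Difference = 60.6000 − 56.8000 = 3.8000 ≈ 3.8.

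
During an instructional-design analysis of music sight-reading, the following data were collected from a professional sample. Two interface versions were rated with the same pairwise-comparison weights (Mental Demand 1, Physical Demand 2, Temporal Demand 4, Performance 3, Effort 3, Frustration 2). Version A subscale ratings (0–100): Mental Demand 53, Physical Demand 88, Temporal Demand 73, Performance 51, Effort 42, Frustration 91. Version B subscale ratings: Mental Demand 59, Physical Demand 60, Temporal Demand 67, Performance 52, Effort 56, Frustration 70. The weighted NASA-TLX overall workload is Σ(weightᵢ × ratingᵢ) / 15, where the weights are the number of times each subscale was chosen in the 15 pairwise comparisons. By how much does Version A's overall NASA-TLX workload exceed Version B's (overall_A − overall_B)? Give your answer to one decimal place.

4.7

Version A weighted sum = 1·53 + 2·88 + 4·73 + 3·51 + 3·42 + 2·91 = 53 + 176 + 292 + 153 + 126 + 182 = 982; overall_A = 982/15 = 65.4667.
Version B weighted sum = 1·59 + 2·60 + 4·67 + 3·52 + 3·56 + 2·70 = 59 + 120 + 268 + 156 + 168 + 140 = 911; overall_B = 911/15 = 60.7333.
Difference = 65.4667 − 60.7333 = 4.7334 ≈ 4.7.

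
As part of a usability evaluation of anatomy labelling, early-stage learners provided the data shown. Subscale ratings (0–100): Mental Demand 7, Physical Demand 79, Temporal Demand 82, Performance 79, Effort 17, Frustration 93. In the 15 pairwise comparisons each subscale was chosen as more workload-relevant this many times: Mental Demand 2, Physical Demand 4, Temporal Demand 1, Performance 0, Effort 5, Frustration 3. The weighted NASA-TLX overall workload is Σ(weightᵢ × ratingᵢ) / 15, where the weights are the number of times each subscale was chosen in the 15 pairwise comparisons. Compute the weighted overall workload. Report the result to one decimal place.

The tallies are the weights (they sum to 15).
Weighted sum = 2·7 + 4·79 + 1·82 + 0·79 + 5·17 + 3·93
            = 14 + 316 + 82 + 0 + 85 + 279 = 776.
Overall workload = 776 / 15 = 51.7333 ≈ 51.7.

51.7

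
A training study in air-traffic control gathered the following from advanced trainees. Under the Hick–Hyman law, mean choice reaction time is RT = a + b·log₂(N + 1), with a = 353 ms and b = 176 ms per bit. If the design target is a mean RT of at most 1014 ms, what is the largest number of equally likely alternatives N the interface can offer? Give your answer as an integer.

Set 353 + 176·log₂(N + 1) ≤ 1014.
log₂(N + 1) ≤ (1014 − 353) / 176 = 3.7557.
N + 1 ≤ 2^3.7557 = 13.5076.
N ≤ 12.5076, so the largest integer N is 12.

12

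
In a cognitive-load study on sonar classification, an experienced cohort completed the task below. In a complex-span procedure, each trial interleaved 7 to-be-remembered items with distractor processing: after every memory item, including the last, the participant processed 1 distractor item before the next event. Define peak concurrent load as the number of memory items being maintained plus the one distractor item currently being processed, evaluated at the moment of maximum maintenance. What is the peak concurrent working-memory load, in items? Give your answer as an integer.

8

Maintenance is greatest during the distractor(s) after memory item 7: all 7 memory items are being held.
One distractor item is concurrently being processed.
Peak concurrent load = 7 + 1 = 8 items.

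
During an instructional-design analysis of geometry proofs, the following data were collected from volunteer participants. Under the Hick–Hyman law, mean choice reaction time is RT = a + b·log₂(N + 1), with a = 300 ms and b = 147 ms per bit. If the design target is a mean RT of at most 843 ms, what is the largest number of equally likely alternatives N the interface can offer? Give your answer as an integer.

11

Set 300 + 147·log₂(N + 1) ≤ 843.
log₂(N + 1) ≤ (843 − 300) / 147 = 3.6939.
N + 1 ≤ 2^3.6939 = 12.9412.
N ≤ 11.9412, so the largest integer N is 11.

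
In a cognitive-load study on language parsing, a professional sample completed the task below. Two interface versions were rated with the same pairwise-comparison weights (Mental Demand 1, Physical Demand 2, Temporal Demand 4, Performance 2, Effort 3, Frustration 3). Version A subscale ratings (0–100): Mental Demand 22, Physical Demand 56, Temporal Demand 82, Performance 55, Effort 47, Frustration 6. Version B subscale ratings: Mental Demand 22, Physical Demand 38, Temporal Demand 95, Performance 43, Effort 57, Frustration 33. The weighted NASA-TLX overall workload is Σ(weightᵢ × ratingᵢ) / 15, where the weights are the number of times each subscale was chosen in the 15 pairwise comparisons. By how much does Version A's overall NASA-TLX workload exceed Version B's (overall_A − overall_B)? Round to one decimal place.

-6.9

Version A weighted sum = 1·22 + 2·56 + 4·82 + 2·55 + 3·47 + 3·6 = 22 + 112 + 328 + 110 + 141 + 18 = 731; overall_A = 731/15 = 48.7333.
Version B weighted sum = 1·22 + 2·38 + 4·95 + 2·43 + 3·57 + 3·33 = 22 + 76 + 380 + 86 + 171 + 99 = 834; overall_B = 834/15 = 55.6000.
Difference = 48.7333 − 55.6000 = -6.8667 ≈ -6.9.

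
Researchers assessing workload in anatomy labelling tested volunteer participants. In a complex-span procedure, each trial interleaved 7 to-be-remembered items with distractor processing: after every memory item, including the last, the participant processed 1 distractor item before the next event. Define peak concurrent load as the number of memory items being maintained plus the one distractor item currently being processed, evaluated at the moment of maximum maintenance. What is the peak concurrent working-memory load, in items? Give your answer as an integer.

8

Maintenance is greatest during the distractor(s) after memory item 7: all 7 memory items are being held.
One distractor item is concurrently being processed.
Peak concurrent load = 7 + 1 = 8 items.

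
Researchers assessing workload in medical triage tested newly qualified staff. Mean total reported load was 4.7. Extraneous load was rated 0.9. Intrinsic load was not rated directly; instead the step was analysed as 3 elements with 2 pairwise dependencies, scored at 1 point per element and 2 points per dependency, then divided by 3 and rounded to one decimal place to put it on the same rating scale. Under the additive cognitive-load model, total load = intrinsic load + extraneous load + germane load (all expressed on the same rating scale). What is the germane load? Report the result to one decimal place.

Intrinsic (element-interactivity): (3 × 1 + 2 × 2) / 3 = 7 / 3 = 2.3333 → 2.3.
germane load = total − intrinsic − extraneous
             = 4.7 − 2.3 − 0.9 = 1.5.

1.5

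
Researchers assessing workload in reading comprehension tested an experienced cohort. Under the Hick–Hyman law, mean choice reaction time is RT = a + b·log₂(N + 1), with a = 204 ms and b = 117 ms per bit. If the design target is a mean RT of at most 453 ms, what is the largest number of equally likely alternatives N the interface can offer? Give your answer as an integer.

3

Set 204 + 117·log₂(N + 1) ≤ 453.
log₂(N + 1) ≤ (453 − 204) / 117 = 2.1282.
N + 1 ≤ 2^2.1282 = 4.3717.
N ≤ 3.3717, so the largest integer N is 3.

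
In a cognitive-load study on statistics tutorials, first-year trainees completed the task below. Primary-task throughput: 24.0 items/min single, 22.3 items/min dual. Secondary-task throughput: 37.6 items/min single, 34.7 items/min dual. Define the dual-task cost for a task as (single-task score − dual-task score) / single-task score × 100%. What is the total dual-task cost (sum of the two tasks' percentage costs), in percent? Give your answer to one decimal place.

Primary cost = (24.0 − 22.3) / 24.0 × 100% = 7.0833%.
Secondary cost = (37.6 − 34.7) / 37.6 × 100% = 7.7128%.
Total = 7.0833% + 7.7128% = 14.7961% ≈ 14.8%.

14.8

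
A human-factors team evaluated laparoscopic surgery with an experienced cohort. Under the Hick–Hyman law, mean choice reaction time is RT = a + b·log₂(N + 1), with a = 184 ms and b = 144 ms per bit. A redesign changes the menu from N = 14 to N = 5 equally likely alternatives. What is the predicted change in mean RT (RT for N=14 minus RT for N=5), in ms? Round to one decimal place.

RT(14) = 184 + 144·log₂(15) = 184 + 144·3.9069 = 746.5936 ms.
RT(5) = 184 + 144·log₂(6) = 184 + 144·2.5850 = 556.2400 ms.
Difference = 746.5936 − 556.2400 = 190.3536 ≈ 190.4 ms.

190.4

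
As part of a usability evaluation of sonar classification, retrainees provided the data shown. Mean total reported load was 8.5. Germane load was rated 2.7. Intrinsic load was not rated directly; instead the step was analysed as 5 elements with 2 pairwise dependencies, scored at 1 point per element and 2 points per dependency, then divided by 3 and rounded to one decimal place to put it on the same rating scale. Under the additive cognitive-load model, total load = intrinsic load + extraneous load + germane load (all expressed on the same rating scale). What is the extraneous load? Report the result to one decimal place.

2.8

Intrinsic (element-interactivity): (5 × 1 + 2 × 2) / 3 = 9 / 3 = 3.0000 → 3.0.
extraneous load = total − intrinsic − germane
             = 8.5 − 3.0 − 2.7 = 2.8.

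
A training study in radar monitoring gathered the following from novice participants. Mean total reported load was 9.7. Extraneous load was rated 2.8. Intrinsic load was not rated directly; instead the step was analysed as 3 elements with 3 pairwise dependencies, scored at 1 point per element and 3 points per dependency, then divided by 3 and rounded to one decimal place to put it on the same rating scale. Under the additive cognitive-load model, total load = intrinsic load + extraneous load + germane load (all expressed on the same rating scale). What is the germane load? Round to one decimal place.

2.9

Intrinsic (element-interactivity): (3 × 1 + 3 × 3) / 3 = 12 / 3 = 4.0000 → 4.0.
germane load = total − intrinsic − extraneous
             = 9.7 − 4.0 − 2.8 = 2.9.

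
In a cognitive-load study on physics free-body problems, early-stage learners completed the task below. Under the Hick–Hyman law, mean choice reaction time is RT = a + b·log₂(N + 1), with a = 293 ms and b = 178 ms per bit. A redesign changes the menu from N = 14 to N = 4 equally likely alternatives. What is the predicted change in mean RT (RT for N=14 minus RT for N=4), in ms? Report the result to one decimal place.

282.1

RT(14) = 293 + 178·log₂(15) = 293 + 178·3.9069 = 988.4282 ms.
RT(4) = 293 + 178·log₂(5) = 293 + 178·2.3219 = 706.2982 ms.
Difference = 988.4282 − 706.2982 = 282.1300 ≈ 282.1 ms.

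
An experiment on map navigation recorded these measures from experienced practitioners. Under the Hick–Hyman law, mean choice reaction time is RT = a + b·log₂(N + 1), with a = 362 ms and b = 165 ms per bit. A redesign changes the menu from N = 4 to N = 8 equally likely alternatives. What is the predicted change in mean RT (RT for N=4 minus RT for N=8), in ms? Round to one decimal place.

RT(4) = 362 + 165·log₂(5) = 362 + 165·2.3219 = 745.1135 ms.
RT(8) = 362 + 165·log₂(9) = 362 + 165·3.1699 = 885.0335 ms.
Difference = 745.1135 − 885.0335 = -139.9200 ≈ -139.9 ms.

-139.9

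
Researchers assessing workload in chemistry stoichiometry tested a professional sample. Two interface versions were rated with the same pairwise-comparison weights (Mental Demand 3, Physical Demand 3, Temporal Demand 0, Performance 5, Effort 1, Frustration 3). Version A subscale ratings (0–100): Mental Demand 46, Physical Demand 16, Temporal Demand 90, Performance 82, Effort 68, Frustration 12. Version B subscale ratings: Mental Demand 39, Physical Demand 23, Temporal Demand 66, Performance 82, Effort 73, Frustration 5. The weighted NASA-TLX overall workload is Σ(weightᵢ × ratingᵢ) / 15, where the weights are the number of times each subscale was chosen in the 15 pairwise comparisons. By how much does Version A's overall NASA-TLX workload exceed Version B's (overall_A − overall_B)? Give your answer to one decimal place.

Version A weighted sum = 3·46 + 3·16 + 0·90 + 5·82 + 1·68 + 3·12 = 138 + 48 + 0 + 410 + 68 + 36 = 700; overall_A = 700/15 = 46.6667.
Version B weighted sum = 3·39 + 3·23 + 0·66 + 5·82 + 1·73 + 3·5 = 117 + 69 + 0 + 410 + 73 + 15 = 684; overall_B = 684/15 = 45.6000.
Difference = 46.6667 − 45.6000 = 1.0667 ≈ 1.1.

1.1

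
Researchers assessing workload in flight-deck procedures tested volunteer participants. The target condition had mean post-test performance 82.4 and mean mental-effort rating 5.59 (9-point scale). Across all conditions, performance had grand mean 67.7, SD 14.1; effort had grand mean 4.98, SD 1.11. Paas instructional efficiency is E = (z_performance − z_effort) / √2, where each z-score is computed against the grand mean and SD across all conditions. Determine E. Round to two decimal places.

z_performance = (82.4 − 67.7) / 14.1 = 14.7000 / 14.1 = 1.0426.
z_effort = (5.59 − 4.98) / 1.11 = 0.6100 / 1.11 = 0.5495.
z_P − z_E = 1.0426 − 0.5495 = 0.4931.
E = 0.4931 / √2 = 0.4931 / 1.41421 = 0.3487 ≈ 0.35.

0.35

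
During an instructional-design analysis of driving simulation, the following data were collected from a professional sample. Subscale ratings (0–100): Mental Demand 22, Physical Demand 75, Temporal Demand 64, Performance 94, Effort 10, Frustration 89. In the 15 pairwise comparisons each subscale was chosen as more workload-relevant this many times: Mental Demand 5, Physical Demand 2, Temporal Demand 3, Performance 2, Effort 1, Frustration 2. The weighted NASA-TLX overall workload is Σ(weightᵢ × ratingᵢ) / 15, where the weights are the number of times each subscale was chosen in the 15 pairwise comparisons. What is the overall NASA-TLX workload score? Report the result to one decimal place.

The tallies are the weights (they sum to 15).
Weighted sum = 5·22 + 2·75 + 3·64 + 2·94 + 1·10 + 2·89
            = 110 + 150 + 192 + 188 + 10 + 178 = 828.
Overall workload = 828 / 15 = 55.2000 ≈ 55.2.

55.2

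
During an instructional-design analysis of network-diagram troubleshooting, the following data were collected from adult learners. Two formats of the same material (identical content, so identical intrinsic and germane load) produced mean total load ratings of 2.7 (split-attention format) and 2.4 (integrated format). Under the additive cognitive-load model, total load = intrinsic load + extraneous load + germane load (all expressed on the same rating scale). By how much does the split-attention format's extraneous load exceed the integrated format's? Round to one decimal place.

Intrinsic and germane load are equal across formats, so the difference in total load equals the difference in extraneous load.
Extraneous-load difference = 2.7 − 2.4 = 0.3.

0.3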